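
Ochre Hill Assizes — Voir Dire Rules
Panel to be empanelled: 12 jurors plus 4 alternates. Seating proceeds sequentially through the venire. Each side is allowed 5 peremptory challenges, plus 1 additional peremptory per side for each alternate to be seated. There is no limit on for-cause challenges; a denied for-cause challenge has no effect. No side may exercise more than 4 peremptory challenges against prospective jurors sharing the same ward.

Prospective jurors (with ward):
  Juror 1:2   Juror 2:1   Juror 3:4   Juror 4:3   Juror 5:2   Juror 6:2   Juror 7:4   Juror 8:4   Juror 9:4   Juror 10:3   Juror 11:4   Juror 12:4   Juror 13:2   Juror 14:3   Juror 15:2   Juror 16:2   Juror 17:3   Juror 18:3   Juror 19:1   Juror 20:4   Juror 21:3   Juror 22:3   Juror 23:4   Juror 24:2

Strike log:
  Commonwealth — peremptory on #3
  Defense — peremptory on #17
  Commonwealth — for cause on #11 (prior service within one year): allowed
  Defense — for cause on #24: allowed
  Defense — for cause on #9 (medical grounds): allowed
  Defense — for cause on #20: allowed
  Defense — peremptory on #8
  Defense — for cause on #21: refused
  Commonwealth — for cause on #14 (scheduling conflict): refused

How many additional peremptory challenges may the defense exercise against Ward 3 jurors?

3

Defense peremptories so far: #17, #8 — 2 of 9 used, 7 left overall.
Against Ward 3: #17 — 1 used; per-ward cap 4 leaves 3.
Binding limit: min(7, 3) = 3.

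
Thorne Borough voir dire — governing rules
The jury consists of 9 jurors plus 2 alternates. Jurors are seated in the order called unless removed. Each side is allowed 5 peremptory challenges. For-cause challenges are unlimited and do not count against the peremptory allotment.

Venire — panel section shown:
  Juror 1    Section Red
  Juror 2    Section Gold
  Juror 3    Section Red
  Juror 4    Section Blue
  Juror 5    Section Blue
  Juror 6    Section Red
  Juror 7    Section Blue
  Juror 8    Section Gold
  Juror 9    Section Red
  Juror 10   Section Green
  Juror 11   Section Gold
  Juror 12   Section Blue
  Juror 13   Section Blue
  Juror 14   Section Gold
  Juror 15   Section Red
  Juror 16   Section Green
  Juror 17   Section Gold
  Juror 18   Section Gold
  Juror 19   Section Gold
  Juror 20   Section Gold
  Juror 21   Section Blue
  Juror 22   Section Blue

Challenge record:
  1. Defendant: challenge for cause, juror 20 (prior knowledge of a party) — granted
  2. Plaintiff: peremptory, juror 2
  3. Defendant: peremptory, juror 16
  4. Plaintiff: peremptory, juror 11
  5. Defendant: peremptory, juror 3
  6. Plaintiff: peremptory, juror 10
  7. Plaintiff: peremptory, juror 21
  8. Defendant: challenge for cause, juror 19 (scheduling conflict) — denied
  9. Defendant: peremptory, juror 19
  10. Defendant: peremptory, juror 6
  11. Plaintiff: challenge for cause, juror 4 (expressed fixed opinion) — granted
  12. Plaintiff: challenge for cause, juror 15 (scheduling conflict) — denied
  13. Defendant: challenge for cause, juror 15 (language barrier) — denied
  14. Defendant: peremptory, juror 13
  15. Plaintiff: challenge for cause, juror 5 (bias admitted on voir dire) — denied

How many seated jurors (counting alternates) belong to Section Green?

Removed: #2, #3, #4, #6, #10, #11, #13, #16, #19, #20, #21.
Seated (11 incl. alternates): #1, #5, #7, #8, #9, #12, #14, #15, #17, #18, #22.
None of those are in Section Green → 0.

0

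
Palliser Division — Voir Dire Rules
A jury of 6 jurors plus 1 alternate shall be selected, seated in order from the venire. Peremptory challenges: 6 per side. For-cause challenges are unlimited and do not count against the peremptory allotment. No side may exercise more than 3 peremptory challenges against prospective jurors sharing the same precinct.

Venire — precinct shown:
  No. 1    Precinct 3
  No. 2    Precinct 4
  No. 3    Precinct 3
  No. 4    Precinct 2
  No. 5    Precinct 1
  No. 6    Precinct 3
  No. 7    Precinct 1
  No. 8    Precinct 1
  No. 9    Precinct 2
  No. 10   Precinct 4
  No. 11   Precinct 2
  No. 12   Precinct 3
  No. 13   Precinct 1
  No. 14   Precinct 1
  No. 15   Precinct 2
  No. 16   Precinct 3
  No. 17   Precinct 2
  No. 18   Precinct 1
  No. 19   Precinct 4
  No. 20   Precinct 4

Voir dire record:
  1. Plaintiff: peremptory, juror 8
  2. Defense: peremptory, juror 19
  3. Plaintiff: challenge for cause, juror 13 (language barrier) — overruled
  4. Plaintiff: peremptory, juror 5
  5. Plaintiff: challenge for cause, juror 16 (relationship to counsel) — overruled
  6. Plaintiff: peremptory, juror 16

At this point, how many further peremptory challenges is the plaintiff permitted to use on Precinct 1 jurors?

1

Plaintiff peremptories so far: #8, #5, #16 — 3 of 6 used, 3 left overall.
Against Precinct 1: #8, #5 — 2 used; per-precinct cap 3 leaves 1.
Binding limit: min(3, 1) = 1.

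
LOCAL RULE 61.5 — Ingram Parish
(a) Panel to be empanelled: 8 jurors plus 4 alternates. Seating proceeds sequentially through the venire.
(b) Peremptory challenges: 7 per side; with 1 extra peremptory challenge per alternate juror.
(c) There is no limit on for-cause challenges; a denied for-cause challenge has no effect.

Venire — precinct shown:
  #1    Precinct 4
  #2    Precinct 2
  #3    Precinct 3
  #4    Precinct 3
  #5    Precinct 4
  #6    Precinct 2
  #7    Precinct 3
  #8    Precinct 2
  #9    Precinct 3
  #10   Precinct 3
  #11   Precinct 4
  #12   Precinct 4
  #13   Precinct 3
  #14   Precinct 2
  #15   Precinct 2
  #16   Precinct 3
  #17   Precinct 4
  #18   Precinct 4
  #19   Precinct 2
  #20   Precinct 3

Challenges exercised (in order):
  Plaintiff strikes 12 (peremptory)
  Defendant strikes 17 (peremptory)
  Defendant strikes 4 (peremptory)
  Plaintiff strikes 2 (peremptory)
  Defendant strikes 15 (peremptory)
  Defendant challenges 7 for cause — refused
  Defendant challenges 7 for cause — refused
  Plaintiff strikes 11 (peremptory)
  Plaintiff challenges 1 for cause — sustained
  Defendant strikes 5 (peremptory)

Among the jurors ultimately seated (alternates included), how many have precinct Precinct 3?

Removed: #1, #2, #4, #5, #11, #12, #15, #17.
Seated (12 incl. alternates): #3, #6, #7, #8, #9, #10, #13, #14, #16, #18, #19, #20.
Of those, in Precinct 3: #3, #7, #9, #10, #13, #16, #20 → 7.

7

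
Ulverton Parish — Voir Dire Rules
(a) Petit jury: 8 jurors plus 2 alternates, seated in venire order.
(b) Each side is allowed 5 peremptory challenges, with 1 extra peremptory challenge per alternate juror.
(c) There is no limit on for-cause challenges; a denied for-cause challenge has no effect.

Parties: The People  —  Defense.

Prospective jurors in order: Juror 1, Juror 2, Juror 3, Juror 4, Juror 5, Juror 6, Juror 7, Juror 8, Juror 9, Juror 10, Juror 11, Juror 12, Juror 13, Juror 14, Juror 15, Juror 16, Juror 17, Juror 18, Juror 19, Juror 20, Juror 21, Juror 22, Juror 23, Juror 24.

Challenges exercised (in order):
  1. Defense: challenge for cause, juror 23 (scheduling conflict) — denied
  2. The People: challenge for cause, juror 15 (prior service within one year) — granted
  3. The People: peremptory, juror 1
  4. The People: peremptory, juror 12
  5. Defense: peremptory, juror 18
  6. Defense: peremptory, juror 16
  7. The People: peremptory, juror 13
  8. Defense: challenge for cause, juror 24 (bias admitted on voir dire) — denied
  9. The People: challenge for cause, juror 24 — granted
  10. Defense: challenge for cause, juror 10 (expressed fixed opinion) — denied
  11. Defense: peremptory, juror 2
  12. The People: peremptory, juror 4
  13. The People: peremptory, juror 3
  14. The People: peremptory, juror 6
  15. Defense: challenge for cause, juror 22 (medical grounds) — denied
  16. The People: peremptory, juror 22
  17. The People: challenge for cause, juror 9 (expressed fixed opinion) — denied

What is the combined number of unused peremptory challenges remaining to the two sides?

The People allotment: 5 base + 1 × 2 alternates = 7. Defense allotment: 5 base + 1 × 2 alternates = 7.
The People peremptories used: #1, #12, #13, #4, #3, #6, #22 — 7 (for-cause on #15, #24, #9 don't count).
Defense peremptories used: #18, #16, #2 — 3 (for-cause on #23, #24, #10, #22 don't count).
Remaining: (7 − 7) + (7 − 3) = 4.

4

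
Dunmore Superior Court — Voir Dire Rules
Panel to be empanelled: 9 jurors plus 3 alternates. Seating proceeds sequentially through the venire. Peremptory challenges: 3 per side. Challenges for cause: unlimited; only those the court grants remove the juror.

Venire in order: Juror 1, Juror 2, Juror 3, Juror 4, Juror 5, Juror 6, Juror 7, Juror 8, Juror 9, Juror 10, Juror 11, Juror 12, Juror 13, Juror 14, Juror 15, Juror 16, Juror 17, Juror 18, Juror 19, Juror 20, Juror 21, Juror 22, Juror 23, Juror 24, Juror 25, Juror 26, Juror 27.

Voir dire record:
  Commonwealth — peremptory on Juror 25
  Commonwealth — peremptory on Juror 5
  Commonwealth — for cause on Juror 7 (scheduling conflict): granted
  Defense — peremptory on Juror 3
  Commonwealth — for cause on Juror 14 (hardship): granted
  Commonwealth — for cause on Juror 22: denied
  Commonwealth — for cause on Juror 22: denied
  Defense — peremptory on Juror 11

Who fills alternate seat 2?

16

Removed: #3, #5, #7, #11, #14, #25. (#22 stays — for-cause denied.)
Seating in order: seats 1–9 → #1, #2, #4, #6, #8, #9, #10, #12, #13; alternates → #15, #16, #17.
So alternate 2 is #16.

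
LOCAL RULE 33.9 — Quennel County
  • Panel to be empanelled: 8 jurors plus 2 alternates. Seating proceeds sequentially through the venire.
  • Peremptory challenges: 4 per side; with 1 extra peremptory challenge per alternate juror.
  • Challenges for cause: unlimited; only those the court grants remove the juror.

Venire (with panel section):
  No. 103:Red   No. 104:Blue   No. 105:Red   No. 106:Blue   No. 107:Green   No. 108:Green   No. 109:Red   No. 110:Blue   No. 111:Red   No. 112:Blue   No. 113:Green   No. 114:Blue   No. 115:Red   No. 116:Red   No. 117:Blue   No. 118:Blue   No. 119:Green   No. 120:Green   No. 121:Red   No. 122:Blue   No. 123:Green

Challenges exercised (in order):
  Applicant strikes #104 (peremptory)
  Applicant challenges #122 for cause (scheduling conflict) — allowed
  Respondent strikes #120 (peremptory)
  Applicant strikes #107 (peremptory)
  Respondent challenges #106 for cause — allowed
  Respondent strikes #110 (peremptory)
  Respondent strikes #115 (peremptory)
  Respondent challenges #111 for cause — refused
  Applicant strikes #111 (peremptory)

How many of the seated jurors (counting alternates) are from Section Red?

4

Removed: #104, #106, #107, #110, #111, #115, #120, #122.
Seated (10 incl. alternates): #103, #105, #108, #109, #112, #113, #114, #116, #117, #118.
Of those, in Section Red: #103, #105, #109, #116 → 4.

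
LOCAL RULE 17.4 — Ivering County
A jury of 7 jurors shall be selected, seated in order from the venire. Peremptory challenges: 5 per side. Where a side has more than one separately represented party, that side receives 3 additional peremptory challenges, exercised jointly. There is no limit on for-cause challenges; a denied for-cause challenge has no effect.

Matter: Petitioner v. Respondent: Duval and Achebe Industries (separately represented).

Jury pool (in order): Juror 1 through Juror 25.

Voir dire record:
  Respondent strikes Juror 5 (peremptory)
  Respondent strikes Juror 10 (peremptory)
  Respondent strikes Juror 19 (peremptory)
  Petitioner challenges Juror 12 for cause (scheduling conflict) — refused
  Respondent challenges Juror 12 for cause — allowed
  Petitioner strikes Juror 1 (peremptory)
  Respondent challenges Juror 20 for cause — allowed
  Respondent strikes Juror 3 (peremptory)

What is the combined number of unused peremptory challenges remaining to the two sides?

8

Petitioner allotment: 5. Respondent allotment: 5 base + 3 multi-party = 8.
Petitioner peremptories used: #1 — 1 (the for-cause on #12 doesn't count).
Respondent peremptories used: #5, #10, #19, #3 — 4 (for-cause on #12, #20 don't count).
Remaining: (5 − 1) + (8 − 4) = 8.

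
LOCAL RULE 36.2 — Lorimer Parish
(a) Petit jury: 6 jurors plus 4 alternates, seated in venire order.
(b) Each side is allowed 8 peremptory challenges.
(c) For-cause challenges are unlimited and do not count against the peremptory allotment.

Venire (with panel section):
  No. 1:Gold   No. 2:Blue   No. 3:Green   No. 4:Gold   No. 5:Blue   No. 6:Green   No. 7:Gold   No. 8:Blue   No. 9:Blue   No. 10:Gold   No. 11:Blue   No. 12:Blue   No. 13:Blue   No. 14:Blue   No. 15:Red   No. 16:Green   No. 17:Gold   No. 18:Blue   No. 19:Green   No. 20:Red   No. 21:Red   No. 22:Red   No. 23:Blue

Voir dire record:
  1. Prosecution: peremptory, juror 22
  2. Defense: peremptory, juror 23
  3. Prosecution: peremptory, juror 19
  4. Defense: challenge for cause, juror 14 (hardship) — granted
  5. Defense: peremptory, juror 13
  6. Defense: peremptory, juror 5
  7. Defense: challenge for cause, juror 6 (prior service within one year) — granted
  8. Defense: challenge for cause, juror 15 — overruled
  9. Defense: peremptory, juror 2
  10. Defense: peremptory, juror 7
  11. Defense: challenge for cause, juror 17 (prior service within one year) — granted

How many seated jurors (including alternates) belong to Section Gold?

Removed: #2, #5, #6, #7, #13, #14, #17, #19, #22, #23.
Seated (10 incl. alternates): #1, #3, #4, #8, #9, #10, #11, #12, #15, #16.
Of those, in Section Gold: #1, #4, #10 → 3.

3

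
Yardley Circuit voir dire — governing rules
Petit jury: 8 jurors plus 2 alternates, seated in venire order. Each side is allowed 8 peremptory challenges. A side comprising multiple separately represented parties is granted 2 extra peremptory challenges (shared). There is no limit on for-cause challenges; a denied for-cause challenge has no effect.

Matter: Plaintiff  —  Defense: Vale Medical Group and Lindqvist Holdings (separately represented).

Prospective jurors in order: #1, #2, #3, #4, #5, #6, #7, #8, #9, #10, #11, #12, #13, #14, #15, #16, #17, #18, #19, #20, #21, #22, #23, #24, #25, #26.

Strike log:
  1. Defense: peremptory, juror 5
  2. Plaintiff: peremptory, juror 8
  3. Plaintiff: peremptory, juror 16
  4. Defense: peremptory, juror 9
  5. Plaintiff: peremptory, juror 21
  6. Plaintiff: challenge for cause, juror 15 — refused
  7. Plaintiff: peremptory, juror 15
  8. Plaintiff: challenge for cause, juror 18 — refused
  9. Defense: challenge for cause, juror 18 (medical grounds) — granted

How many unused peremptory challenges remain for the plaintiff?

Plaintiff allotment: 8.
Plaintiff peremptories used: #8, #16, #21, #15 — 4 (for-cause on #15, #18 don't count).
Remaining: 8 − 4 = 4.

4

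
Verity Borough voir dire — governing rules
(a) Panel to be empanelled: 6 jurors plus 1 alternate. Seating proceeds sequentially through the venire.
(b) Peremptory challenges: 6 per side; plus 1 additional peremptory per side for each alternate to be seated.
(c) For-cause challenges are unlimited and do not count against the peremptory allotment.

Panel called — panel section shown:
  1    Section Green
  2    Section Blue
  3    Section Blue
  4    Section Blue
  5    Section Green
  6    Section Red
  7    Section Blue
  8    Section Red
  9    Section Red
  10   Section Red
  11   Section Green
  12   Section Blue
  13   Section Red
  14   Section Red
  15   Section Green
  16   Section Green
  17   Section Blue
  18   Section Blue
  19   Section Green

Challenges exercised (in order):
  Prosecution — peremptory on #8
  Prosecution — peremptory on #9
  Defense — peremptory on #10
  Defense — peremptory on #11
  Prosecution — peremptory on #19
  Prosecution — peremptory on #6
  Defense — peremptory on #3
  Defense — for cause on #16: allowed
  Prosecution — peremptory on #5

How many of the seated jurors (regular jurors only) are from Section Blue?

4

Removed: #3, #5, #6, #8, #9, #10, #11, #16, #19.
Seated jurors 1–6: #1, #2, #4, #7, #12, #13 (alternates #14 not counted).
Of those, in Section Blue: #2, #4, #7, #12 → 4.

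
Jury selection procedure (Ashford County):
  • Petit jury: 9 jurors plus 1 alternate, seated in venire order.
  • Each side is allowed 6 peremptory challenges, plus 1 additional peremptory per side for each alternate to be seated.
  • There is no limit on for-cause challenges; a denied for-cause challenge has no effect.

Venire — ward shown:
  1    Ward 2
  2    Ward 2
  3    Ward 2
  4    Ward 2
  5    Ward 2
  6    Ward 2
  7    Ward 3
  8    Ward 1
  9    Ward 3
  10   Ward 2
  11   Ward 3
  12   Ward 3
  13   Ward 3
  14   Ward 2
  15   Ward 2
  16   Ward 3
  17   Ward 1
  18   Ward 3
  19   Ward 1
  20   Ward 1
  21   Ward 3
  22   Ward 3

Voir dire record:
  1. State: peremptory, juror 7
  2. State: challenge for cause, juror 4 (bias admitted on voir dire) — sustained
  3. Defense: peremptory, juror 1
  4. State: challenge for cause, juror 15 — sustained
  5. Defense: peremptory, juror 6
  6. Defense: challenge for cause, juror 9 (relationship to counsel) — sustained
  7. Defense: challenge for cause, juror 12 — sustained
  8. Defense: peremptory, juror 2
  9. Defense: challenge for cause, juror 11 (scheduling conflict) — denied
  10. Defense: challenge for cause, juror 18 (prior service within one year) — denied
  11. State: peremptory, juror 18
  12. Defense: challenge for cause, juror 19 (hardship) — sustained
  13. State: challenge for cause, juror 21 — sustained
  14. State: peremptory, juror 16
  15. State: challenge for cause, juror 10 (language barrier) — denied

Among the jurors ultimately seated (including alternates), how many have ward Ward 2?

4

Removed: #1, #2, #4, #6, #7, #9, #12, #15, #16, #18, #19, #21.
Seated (10 incl. alternates): #3, #5, #8, #10, #11, #13, #14, #17, #20, #22.
Of those, in Ward 2: #3, #5, #10, #14 → 4.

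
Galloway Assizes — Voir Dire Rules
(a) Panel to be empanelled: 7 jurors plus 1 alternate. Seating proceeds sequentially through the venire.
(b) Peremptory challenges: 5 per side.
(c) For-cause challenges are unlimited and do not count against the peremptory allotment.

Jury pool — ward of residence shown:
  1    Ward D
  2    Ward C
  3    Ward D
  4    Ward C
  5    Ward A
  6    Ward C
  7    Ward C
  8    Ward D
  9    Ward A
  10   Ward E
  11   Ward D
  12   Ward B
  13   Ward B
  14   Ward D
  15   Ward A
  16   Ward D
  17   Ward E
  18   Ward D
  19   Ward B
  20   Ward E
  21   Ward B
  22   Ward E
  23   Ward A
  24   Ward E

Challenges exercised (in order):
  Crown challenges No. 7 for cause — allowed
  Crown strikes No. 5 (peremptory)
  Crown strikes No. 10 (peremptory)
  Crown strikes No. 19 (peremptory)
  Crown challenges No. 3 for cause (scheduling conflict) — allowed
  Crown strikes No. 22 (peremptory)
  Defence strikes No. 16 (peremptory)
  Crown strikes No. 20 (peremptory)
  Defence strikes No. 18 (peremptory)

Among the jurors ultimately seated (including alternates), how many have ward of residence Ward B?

Removed: #3, #5, #7, #10, #16, #18, #19, #20, #22.
Seated (8 incl. alternates): #1, #2, #4, #6, #8, #9, #11, #12.
Of those, in Ward B: #12 → 1.

1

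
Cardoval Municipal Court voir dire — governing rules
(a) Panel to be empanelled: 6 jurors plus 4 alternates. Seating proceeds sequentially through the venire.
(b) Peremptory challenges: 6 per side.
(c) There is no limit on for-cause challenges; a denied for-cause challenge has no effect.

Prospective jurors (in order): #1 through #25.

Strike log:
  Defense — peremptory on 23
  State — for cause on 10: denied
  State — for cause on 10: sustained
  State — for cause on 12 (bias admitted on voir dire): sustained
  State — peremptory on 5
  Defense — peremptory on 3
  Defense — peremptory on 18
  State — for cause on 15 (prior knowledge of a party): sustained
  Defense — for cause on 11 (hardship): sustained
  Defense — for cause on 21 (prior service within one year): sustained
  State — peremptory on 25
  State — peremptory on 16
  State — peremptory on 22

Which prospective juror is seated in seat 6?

Removed: #3, #5, #10, #11, #12, #15, #16, #18, #21, #22, #23, #25.
Seating in order: seats 1–6 → #1, #2, #4, #6, #7, #8; alternates → #9, #13, #14, #17.
So seat 6 is #8.

8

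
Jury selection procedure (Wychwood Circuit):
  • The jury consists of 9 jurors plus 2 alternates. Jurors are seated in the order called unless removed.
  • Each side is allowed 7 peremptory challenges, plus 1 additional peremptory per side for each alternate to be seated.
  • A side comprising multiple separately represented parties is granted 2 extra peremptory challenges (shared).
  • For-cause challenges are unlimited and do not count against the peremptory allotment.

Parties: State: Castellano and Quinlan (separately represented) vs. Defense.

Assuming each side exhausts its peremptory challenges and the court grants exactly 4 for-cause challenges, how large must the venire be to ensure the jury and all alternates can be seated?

Seats to fill: 9 + 2 alternates = 11.
Peremptories — State: 7 + 1×2 + 2 = 11; Defense: 7 + 1×2 = 9; total 20.
For-cause removals: 4.
Minimum venire: 11 + 20 + 4 = 35.

35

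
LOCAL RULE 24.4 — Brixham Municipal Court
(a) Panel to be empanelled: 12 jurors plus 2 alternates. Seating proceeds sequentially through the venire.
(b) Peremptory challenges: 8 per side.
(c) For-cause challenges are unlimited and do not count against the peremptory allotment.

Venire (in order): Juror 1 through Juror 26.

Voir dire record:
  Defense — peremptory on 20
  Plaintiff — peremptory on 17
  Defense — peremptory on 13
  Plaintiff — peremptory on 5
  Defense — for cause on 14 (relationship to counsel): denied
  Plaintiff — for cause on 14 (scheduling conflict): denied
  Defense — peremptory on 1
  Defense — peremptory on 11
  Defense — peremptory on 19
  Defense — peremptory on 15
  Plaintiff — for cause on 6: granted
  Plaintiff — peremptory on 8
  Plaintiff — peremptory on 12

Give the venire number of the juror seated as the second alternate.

Removed: #1, #5, #6, #8, #11, #12, #13, #15, #17, #19, #20. (#14 stays — for-cause denied.)
Filling seats in venire order through position 14: #2, #3, #4, #7, #9, #10, #14, #16, #18, #21, #22, #23, #24, #25.
So alternate 2 is #25.

25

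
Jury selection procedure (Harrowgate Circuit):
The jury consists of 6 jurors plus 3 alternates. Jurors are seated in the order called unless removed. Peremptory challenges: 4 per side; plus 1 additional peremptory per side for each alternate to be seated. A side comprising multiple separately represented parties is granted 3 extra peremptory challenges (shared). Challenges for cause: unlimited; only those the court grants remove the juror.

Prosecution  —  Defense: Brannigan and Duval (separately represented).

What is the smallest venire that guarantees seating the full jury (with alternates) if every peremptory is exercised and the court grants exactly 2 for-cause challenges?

28

Seats to fill: 6 + 3 alternates = 9.
Peremptories — Prosecution: 4 + 1×3 = 7; Defense: 4 + 1×3 + 3 = 10; total 17.
For-cause removals: 2.
Minimum venire: 9 + 17 + 2 = 28.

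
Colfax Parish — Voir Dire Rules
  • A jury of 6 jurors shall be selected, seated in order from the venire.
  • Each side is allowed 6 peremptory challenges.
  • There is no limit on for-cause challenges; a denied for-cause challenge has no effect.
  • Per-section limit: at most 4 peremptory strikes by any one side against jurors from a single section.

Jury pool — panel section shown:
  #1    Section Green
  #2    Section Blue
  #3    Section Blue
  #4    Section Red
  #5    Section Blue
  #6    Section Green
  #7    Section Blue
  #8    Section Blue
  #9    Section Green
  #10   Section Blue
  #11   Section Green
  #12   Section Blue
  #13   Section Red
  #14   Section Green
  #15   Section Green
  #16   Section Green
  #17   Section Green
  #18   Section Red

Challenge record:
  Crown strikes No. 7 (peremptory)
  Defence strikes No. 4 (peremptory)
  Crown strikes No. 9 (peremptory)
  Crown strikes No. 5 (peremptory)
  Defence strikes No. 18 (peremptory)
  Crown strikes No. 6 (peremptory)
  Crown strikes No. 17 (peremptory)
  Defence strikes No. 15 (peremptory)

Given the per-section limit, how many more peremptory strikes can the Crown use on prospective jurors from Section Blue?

Crown peremptories so far: #7, #9, #5, #6, #17 — 5 of 6 used, 1 left overall.
Against Section Blue: #7, #5 — 2 used; per-section cap 4 leaves 2.
Binding limit: min(1, 2) = 1.

1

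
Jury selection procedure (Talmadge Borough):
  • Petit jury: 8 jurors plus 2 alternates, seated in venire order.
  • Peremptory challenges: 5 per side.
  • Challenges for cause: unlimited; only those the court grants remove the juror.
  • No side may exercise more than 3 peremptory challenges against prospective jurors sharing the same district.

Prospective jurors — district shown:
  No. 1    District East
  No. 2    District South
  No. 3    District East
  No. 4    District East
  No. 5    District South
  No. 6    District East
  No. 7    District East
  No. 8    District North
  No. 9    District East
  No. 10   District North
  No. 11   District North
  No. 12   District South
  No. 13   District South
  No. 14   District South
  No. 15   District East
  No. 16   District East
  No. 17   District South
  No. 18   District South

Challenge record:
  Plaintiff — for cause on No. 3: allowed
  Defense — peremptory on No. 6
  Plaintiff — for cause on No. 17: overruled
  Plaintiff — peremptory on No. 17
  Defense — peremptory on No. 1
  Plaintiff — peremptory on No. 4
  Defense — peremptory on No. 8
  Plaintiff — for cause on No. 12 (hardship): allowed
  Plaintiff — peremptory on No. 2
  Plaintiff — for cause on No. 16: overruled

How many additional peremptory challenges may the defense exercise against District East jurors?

Defense peremptories so far: #6, #1, #8 — 3 of 5 used, 2 left overall.
Against District East: #6, #1 — 2 used; per-district cap 3 leaves 1.
Binding limit: min(2, 1) = 1.

1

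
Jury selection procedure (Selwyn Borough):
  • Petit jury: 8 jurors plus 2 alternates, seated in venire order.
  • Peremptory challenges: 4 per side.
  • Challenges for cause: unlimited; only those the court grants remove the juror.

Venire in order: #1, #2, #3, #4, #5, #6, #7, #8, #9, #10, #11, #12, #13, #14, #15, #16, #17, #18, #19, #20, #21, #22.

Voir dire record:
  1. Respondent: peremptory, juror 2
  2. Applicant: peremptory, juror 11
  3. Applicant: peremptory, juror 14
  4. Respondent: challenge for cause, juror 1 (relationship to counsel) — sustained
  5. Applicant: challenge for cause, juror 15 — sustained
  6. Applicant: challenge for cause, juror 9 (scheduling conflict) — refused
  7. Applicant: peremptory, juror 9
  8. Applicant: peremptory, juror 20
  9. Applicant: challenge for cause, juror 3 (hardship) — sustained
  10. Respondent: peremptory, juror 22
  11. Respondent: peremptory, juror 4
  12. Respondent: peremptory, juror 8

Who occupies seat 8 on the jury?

Removed: #1, #2, #3, #4, #8, #9, #11, #14, #15, #20, #22.
Filling seats in venire order through position 8: #5, #6, #7, #10, #12, #13, #16, #17.
So seat 8 is #17.

17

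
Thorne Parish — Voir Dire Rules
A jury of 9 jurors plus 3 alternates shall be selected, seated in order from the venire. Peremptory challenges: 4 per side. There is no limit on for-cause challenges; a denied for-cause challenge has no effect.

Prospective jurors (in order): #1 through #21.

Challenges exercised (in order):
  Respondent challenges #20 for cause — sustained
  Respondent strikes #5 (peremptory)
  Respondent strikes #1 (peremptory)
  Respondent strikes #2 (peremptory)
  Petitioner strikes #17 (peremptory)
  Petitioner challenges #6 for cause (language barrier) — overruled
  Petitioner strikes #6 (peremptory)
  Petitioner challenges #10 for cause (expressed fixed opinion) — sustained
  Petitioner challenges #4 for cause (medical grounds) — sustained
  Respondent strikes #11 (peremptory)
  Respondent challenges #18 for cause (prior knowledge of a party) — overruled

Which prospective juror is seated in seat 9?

16

Removed: #1, #2, #4, #5, #6, #10, #11, #17, #20. (#18 stays — for-cause denied.)
Filling seats in venire order through position 9: #3, #7, #8, #9, #12, #13, #14, #15, #16.
So seat 9 is #16.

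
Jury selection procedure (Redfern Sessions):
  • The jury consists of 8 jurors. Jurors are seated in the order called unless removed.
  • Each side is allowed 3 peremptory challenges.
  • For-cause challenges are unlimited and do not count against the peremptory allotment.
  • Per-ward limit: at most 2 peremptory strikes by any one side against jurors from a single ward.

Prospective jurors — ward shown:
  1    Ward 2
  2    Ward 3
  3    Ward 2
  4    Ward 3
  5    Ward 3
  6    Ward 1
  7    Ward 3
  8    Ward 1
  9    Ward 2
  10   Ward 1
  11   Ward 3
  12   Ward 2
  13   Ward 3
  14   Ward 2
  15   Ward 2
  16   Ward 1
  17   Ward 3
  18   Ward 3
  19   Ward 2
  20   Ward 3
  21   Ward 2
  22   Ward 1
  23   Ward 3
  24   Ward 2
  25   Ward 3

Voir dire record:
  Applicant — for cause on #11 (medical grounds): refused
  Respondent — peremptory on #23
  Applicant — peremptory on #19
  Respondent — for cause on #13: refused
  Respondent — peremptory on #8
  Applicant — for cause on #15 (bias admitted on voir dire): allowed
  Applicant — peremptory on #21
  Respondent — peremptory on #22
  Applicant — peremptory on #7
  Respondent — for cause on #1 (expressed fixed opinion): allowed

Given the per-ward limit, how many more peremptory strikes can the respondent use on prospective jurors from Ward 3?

Respondent peremptories so far: #23, #8, #22 — 3 of 3 used, 0 left overall.
Against Ward 3: #23 — 1 used; per-ward cap 2 leaves 1.
Binding limit: min(0, 1) = 0.

0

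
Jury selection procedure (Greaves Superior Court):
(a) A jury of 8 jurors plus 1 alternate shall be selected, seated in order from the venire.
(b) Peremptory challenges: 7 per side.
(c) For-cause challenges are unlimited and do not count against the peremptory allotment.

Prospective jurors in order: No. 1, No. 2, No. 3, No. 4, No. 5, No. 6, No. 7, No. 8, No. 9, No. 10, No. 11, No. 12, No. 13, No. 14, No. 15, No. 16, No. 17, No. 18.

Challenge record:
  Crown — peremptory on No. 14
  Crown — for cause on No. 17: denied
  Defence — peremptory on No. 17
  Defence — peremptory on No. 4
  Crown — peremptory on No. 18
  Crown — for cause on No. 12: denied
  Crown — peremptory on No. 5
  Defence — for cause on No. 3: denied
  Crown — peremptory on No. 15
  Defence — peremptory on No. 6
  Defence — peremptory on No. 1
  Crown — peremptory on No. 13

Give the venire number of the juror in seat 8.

12

Removed: #1, #4, #5, #6, #13, #14, #15, #17, #18. (#3, #12 stay — for-cause denied.)
Filling seats in venire order through position 8: #2, #3, #7, #8, #9, #10, #11, #12.
So seat 8 is #12.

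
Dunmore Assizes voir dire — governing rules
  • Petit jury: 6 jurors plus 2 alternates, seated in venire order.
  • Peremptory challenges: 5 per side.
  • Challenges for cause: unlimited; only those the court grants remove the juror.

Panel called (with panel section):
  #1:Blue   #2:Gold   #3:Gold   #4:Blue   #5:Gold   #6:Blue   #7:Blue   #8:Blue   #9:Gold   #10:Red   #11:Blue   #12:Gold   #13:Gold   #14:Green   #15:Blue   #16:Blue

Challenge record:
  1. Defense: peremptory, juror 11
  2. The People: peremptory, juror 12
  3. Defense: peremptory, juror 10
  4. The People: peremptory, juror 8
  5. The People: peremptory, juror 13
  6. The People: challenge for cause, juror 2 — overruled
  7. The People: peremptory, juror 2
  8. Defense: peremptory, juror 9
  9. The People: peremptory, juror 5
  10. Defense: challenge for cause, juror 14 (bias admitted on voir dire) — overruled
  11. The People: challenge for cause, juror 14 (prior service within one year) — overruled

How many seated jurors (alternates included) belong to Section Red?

0

Removed: #2, #5, #8, #9, #10, #11, #12, #13.
Seated (8 incl. alternates): #1, #3, #4, #6, #7, #14, #15, #16.
None of those are in Section Red → 0.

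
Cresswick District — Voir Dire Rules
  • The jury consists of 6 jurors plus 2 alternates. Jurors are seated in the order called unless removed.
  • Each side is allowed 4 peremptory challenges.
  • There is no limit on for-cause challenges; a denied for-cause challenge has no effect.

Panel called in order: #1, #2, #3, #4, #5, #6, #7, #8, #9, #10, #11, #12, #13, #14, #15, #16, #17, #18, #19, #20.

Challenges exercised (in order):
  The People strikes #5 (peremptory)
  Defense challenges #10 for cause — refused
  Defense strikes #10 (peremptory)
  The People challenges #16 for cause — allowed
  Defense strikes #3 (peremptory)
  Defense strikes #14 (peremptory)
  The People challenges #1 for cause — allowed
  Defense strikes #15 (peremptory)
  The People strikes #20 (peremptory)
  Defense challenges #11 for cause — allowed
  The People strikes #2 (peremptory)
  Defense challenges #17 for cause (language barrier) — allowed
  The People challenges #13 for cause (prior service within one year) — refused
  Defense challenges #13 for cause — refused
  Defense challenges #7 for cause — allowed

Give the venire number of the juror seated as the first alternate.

Removed: #1, #2, #3, #5, #7, #10, #11, #14, #15, #16, #17, #20. (#13 stays — for-cause denied.)
Seating in order: seats 1–6 → #4, #6, #8, #9, #12, #13; alternates → #18, #19.
So alternate 1 is #18.

18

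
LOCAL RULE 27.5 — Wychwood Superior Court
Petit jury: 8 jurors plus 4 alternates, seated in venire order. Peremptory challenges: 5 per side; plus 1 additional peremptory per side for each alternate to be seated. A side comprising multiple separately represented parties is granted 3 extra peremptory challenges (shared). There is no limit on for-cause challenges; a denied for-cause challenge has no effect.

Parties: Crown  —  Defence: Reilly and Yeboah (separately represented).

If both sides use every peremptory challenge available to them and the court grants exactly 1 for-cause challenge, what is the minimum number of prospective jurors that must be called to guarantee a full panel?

Seats to fill: 8 + 4 alternates = 12.
Peremptories — Crown: 5 + 1×4 = 9; Defence: 5 + 1×4 + 3 = 12; total 21.
For-cause removals: 1.
Minimum venire: 12 + 21 + 1 = 34.

34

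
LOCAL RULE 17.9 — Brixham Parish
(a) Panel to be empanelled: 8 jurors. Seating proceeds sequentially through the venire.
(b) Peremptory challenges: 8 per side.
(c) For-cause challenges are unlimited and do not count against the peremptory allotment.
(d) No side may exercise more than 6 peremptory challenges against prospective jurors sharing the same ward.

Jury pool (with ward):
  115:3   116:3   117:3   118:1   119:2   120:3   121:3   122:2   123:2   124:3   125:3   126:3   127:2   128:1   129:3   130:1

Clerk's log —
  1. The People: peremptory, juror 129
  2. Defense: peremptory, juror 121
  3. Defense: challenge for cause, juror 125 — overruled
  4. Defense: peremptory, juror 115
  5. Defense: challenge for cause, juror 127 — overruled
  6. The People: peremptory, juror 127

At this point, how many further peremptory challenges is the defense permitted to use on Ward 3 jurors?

Defense peremptories so far: #121, #115 — 2 of 8 used, 6 left overall.
Against Ward 3: #121, #115 — 2 used; per-ward cap 6 leaves 4.
Binding limit: min(6, 4) = 4.

4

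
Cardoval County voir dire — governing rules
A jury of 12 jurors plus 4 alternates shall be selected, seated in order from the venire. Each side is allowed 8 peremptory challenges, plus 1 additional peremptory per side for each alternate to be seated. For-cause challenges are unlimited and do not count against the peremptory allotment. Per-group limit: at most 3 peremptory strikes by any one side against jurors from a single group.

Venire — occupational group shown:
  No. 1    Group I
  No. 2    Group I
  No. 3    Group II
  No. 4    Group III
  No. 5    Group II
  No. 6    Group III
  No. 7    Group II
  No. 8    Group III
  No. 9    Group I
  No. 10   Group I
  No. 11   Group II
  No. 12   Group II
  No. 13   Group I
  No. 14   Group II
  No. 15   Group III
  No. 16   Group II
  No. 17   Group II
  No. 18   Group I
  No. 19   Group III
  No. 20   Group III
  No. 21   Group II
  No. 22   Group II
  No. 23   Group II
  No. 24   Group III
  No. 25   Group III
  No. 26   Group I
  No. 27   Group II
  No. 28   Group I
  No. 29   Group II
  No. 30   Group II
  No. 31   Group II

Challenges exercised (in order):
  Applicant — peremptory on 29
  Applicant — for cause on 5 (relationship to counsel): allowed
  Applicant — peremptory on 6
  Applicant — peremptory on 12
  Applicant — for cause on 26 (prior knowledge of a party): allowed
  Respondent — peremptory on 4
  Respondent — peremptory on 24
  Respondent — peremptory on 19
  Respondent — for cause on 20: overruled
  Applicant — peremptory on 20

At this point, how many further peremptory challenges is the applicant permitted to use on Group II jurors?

Applicant peremptories so far: #29, #6, #12, #20 — 4 of 12 used, 8 left overall.
Against Group II: #29, #12 — 2 used; per-group cap 3 leaves 1.
Binding limit: min(8, 1) = 1.

1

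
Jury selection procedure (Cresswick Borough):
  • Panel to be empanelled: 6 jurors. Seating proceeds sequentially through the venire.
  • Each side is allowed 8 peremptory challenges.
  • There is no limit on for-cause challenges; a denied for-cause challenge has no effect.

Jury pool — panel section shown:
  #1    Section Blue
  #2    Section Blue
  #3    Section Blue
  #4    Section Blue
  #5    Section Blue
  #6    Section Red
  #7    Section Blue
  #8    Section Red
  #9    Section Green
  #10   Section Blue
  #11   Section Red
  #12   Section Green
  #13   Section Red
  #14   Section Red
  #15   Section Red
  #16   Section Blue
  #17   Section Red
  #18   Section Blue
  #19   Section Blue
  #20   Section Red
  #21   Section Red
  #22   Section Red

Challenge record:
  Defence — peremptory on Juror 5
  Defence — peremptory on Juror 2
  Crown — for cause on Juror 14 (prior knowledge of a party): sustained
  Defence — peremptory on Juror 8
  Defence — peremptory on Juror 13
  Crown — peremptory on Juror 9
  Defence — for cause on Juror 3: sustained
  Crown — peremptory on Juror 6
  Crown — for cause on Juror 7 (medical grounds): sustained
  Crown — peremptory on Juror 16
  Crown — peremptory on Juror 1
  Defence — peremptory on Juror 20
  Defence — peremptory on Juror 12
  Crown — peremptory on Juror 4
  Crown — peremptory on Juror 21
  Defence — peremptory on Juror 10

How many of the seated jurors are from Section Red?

Removed: #1, #2, #3, #4, #5, #6, #7, #8, #9, #10, #12, #13, #14, #16, #20, #21.
Seated jurors 1–6: #11, #15, #17, #18, #19, #22.
Of those, in Section Red: #11, #15, #17, #22 → 4.

4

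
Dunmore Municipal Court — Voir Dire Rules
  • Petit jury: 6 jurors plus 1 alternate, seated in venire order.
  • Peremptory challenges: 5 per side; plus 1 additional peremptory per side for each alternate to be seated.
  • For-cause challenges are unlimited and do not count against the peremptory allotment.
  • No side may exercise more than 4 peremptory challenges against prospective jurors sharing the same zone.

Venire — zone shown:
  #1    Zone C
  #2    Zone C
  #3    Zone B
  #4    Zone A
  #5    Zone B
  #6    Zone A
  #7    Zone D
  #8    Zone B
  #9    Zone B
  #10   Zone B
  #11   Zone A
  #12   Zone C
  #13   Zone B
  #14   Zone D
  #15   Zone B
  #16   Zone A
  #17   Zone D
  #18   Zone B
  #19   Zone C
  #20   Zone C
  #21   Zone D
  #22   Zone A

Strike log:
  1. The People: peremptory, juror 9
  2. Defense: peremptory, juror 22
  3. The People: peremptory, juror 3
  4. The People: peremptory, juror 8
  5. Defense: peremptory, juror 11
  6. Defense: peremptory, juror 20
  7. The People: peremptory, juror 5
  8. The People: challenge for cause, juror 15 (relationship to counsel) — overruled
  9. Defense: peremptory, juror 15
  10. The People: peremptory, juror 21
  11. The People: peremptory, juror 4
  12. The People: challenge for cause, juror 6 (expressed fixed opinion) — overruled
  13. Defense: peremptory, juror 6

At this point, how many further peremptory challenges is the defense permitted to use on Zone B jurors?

1

Defense peremptories so far: #22, #11, #20, #15, #6 — 5 of 6 used, 1 left overall.
Against Zone B: #15 — 1 used; per-zone cap 4 leaves 3.
Binding limit: min(1, 3) = 1.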